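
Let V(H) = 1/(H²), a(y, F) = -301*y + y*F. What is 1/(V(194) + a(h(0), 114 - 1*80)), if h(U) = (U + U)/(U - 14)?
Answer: 37636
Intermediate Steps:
h(U) = 2*U/(-14 + U) (h(U) = (2*U)/(-14 + U) = 2*U/(-14 + U))
a(y, F) = -301*y + F*y
V(H) = H⁻²
1/(V(194) + a(h(0), 114 - 1*80)) = 1/(194⁻² + (2*0/(-14 + 0))*(-301 + (114 - 1*80))) = 1/(1/37636 + (2*0/(-14))*(-301 + (114 - 80))) = 1/(1/37636 + (2*0*(-1/14))*(-301 + 34)) = 1/(1/37636 + 0*(-267)) = 1/(1/37636 + 0) = 1/(1/37636) = 37636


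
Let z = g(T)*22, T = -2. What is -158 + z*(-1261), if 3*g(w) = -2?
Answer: 55010/3 ≈ 18337.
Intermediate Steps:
g(w) = -2/3 (g(w) = (1/3)*(-2) = -2/3)
z = -44/3 (z = -2/3*22 = -44/3 ≈ -14.667)
-158 + z*(-1261) = -158 - 44/3*(-1261) = -158 + 55484/3 = 55010/3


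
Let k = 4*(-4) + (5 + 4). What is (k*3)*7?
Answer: -147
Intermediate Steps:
k = -7 (k = -16 + 9 = -7)
(k*3)*7 = -7*3*7 = -21*7 = -147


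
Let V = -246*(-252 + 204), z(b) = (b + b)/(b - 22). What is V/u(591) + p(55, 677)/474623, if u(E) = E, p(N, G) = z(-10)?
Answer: 14944930009/748005848 ≈ 19.980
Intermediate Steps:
z(b) = 2*b/(-22 + b) (z(b) = (2*b)/(-22 + b) = 2*b/(-22 + b))
p(N, G) = 5/8 (p(N, G) = 2*(-10)/(-22 - 10) = 2*(-10)/(-32) = 2*(-10)*(-1/32) = 5/8)
V = 11808 (V = -246*(-48) = 11808)
V/u(591) + p(55, 677)/474623 = 11808/591 + (5/8)/474623 = 11808*(1/591) + (5/8)*(1/474623) = 3936/197 + 5/3796984 = 14944930009/748005848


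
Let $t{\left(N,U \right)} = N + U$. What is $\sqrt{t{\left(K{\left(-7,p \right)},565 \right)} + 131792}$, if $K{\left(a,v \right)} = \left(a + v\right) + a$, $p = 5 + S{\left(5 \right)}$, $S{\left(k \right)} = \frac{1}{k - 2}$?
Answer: $\frac{\sqrt{1191135}}{3} \approx 363.8$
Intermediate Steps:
$S{\left(k \right)} = \frac{1}{-2 + k}$
$p = \frac{16}{3}$ ($p = 5 + \frac{1}{-2 + 5} = 5 + \frac{1}{3} = \frac{16}{3} \approx 5.3333$)
$K{\left(a,v \right)} = v + 2 a$
$\sqrt{t{\left(K{\left(-7,p \right)},565 \right)} + 131792} = \sqrt{\left(\left(\frac{16}{3} + 2 \left(-7\right)\right) + 565\right) + 131792} = \sqrt{\left(\left(\frac{16}{3} - 14\right) + 565\right) + 131792} = \sqrt{\left(- \frac{26}{3} + 565\right) + 131792} = \sqrt{\frac{1669}{3} + 131792} = \sqrt{\frac{397045}{3}} = \frac{\sqrt{1191135}}{3}$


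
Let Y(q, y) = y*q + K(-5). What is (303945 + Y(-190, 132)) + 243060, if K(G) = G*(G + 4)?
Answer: 521930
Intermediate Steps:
K(G) = G*(4 + G)
Y(q, y) = 5 + q*y (Y(q, y) = y*q - 5*(4 - 5) = q*y - 5*(-1) = q*y + 5 = 5 + q*y)
(303945 + Y(-190, 132)) + 243060 = (303945 + (5 - 190*132)) + 243060 = (303945 + (5 - 25080)) + 243060 = (303945 - 25075) + 243060 = 278870 + 243060 = 521930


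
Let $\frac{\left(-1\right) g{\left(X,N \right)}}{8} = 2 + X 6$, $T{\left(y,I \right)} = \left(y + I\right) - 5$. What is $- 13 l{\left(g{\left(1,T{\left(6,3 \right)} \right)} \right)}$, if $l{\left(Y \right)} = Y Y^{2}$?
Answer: $3407872$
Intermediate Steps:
$T{\left(y,I \right)} = -5 + I + y$ ($T{\left(y,I \right)} = \left(I + y\right) - 5 = -5 + I + y$)
$g{\left(X,N \right)} = -16 - 48 X$ ($g{\left(X,N \right)} = - 8 \left(2 + X 6\right) = - 8 \left(2 + 6 X\right) = -16 - 48 X$)
$l{\left(Y \right)} = Y^{3}$
$- 13 l{\left(g{\left(1,T{\left(6,3 \right)} \right)} \right)} = - 13 \left(-16 - 48\right)^{3} = - 13 \left(-64\right)^{3} = \left(-13\right) \left(-262144\right) = 3407872$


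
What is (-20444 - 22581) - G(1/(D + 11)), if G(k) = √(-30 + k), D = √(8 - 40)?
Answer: -43025 - √(-(329 + 120*I*√2)/(11 + 4*I*√2)) ≈ -43025.0 + 5.4707*I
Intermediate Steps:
D = 4*I*√2 (D = √(-32) = 4*I*√2 ≈ 5.6569*I)
(-20444 - 22581) - G(1/(D + 11)) = (-20444 - 22581) - √(-30 + 1/(4*I*√2 + 11)) = -43025 - √(-30 + 1/(11 + 4*I*√2))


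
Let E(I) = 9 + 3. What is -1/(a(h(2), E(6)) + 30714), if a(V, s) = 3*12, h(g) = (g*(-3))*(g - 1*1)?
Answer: -1/30750 ≈ -3.2520e-5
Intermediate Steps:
h(g) = -3*g*(-1 + g) (h(g) = (-3*g)*(g - 1) = (-3*g)*(-1 + g) = -3*g*(-1 + g))
E(I) = 12
a(V, s) = 36
-1/(a(h(2), E(6)) + 30714) = -1/(36 + 30714) = -1/30750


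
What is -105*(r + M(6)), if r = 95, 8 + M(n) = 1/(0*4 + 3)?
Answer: -9170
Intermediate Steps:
M(n) = -23/3 (M(n) = -8 + 1/(0*4 + 3) = -8 + 1/(0 + 3) = -8 + 1/3 = -8 + ⅓ = -23/3)
-105*(r + M(6)) = -105*(95 - 23/3) = -105*262/3 = -9170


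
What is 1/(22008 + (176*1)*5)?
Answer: 1/22888 ≈ 4.3691e-5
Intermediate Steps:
1/(22008 + (176*1)*5) = 1/(22008 + 176*5) = 1/(22008 + 880) = 1/22888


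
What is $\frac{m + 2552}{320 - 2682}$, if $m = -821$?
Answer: $- \frac{1731}{2362} \approx -0.73285$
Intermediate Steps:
$\frac{m + 2552}{320 - 2682} = \frac{-821 + 2552}{320 - 2682} = \frac{1731}{-2362} = 1731 \left(- \frac{1}{2362}\right) = - \frac{1731}{2362}$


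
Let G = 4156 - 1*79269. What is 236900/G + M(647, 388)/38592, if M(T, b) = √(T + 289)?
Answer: -236900/75113 + √26/6432 ≈ -3.1531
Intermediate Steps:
M(T, b) = √(289 + T)
G = -75113 (G = 4156 - 79269 = -75113)
236900/G + M(647, 388)/38592 = 236900/(-75113) + √(289 + 647)/38592 = 236900*(-1/75113) + √936*(1/38592) = -236900/75113 + (6*√26)*(1/38592) = -236900/75113 + √26/6432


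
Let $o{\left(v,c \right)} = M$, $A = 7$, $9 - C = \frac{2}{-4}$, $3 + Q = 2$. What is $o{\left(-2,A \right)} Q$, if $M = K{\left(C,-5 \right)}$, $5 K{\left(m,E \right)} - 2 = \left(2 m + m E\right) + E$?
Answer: $\frac{63}{10} \approx 6.3$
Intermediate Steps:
$Q = -1$ ($Q = -3 + 2 = -1$)
$C = \frac{19}{2}$ ($C = 9 - \frac{2}{-4} = 9 - 2 \left(- \frac{1}{4}\right) = 9 - - \frac{1}{2} = 9 + \frac{1}{2} = \frac{19}{2} \approx 9.5$)
$K{\left(m,E \right)} = \frac{2}{5} + \frac{E}{5} + \frac{2 m}{5} + \frac{E m}{5}$ ($K{\left(m,E \right)} = \frac{2}{5} + \frac{\left(2 m + m E\right) + E}{5} = \frac{2}{5} + \frac{\left(2 m + E m\right) + E}{5} = \frac{2}{5} + \frac{E + 2 m + E m}{5} = \frac{2}{5} + \left(\frac{E}{5} + \frac{2 m}{5} + \frac{E m}{5}\right) = \frac{2}{5} + \frac{E}{5} + \frac{2 m}{5} + \frac{E m}{5}$)
$M = - \frac{63}{10}$ ($M = \frac{2}{5} + \frac{1}{5} \left(-5\right) + \frac{2}{5} \cdot \frac{19}{2} + \frac{1}{5} \left(-5\right) \frac{19}{2} = \frac{2}{5} - 1 + \frac{19}{5} - \frac{19}{2} = - \frac{63}{10} \approx -6.3$)
$o{\left(v,c \right)} = - \frac{63}{10}$
$o{\left(-2,A \right)} Q = \left(- \frac{63}{10}\right) \left(-1\right) = \frac{63}{10}$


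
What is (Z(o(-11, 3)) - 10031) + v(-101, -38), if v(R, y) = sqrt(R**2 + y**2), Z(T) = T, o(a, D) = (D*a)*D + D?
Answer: -10127 + sqrt(11645) ≈ -10019.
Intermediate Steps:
o(a, D) = D + a*D**2 (o(a, D) = a*D**2 + D = D + a*D**2)
(Z(o(-11, 3)) - 10031) + v(-101, -38) = (3*(1 + 3*(-11)) - 10031) + sqrt((-101)**2 + (-38)**2) = (3*(1 - 33) - 10031) + sqrt(10201 + 1444) = (3*(-32) - 10031) + sqrt(11645) = (-96 - 10031) + sqrt(11645) = -10127 + sqrt(11645)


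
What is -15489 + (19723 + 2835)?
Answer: 7069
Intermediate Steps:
-15489 + (19723 + 2835) = -15489 + 22558 = 7069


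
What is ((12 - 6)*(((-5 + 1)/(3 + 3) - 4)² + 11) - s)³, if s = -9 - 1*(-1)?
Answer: 231475544/27 ≈ 8.5732e+6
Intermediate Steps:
s = -8 (s = -9 + 1 = -8)
((12 - 6)*(((-5 + 1)/(3 + 3) - 4)² + 11) - s)³ = ((12 - 6)*(((-5 + 1)/(3 + 3) - 4)² + 11) - 1*(-8))³ = (6*((-4/6 - 4)² + 11) + 8)³ = (6*((-4*⅙ - 4)² + 11) + 8)³ = (6*((-⅔ - 4)² + 11) + 8)³ = (6*((-14/3)² + 11) + 8)³ = (6*(196/9 + 11) + 8)³ = (6*(295/9) + 8)³ = (590/3 + 8)³ = (614/3)³ = 231475544/27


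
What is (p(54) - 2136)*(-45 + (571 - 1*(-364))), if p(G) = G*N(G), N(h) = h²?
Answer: 138241920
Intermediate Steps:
p(G) = G³ (p(G) = G*G² = G³)
(p(54) - 2136)*(-45 + (571 - 1*(-364))) = (54³ - 2136)*(-45 + (571 - 1*(-364))) = (157464 - 2136)*(-45 + (571 + 364)) = 155328*(-45 + 935) = 155328*890 = 138241920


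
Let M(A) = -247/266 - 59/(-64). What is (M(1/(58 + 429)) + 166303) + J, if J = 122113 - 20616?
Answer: 119974397/448 ≈ 2.6780e+5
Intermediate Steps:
J = 101497
M(A) = -3/448 (M(A) = -247*1/266 - 59*(-1/64) = -13/14 + 59/64 = -3/448)
(M(1/(58 + 429)) + 166303) + J = (-3/448 + 166303) + 101497 = 74503741/448 + 101497 = 119974397/448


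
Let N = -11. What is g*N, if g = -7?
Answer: 77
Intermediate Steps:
g*N = -7*(-11) = 77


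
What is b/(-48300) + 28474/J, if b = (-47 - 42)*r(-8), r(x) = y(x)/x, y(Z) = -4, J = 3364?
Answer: 687721949/81240600 ≈ 8.4653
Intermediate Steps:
r(x) = -4/x
b = -89/2 (b = (-47 - 42)*(-4/(-8)) = -(-356)*(-1)/8 = -89*1/2 = -89/2 ≈ -44.500)
b/(-48300) + 28474/J = -89/2/(-48300) + 28474/3364 = -89/2*(-1/48300) + 28474*(1/3364) = 89/96600 + 14237/1682 = 687721949/81240600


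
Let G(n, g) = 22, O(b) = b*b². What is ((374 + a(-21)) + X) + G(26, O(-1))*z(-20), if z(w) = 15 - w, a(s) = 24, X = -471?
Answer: 697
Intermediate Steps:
O(b) = b³
((374 + a(-21)) + X) + G(26, O(-1))*z(-20) = ((374 + 24) - 471) + 22*(15 - 1*(-20)) = (398 - 471) + 22*(15 + 20) = -73 + 22*35 = -73 + 770 = 697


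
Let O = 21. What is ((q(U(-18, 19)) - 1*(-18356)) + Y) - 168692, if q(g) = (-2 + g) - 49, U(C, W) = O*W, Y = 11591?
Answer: -138397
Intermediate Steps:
U(C, W) = 21*W
q(g) = -51 + g
((q(U(-18, 19)) - 1*(-18356)) + Y) - 168692 = (((-51 + 21*19) - 1*(-18356)) + 11591) - 168692 = (((-51 + 399) + 18356) + 11591) - 168692 = ((348 + 18356) + 11591) - 168692 = (18704 + 11591) - 168692 = 30295 - 168692 = -138397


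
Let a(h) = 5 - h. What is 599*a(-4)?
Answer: 5391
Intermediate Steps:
599*a(-4) = 599*(5 - 1*(-4)) = 599*(5 + 4) = 599*9 = 5391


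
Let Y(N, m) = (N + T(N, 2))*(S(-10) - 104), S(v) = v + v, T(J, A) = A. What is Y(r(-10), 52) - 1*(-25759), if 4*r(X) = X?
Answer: 25821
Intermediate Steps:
S(v) = 2*v
r(X) = X/4
Y(N, m) = -248 - 124*N (Y(N, m) = (N + 2)*(2*(-10) - 104) = (2 + N)*(-20 - 104) = (2 + N)*(-124) = -248 - 124*N)
Y(r(-10), 52) - 1*(-25759) = (-248 - 31*(-10)) - 1*(-25759) = (-248 - 124*(-5/2)) + 25759 = (-248 + 310) + 25759 = 62 + 25759 = 25821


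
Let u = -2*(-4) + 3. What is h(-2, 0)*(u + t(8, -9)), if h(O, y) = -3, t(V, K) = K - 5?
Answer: 9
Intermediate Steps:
t(V, K) = -5 + K
u = 11 (u = 8 + 3 = 11)
h(-2, 0)*(u + t(8, -9)) = -3*(11 + (-5 - 9)) = -3*(11 - 14) = -3*(-3) = 9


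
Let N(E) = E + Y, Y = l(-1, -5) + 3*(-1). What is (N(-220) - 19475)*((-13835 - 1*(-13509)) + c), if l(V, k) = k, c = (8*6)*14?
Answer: -6817238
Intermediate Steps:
c = 672 (c = 48*14 = 672)
Y = -8 (Y = -5 + 3*(-1) = -5 - 3 = -8)
N(E) = -8 + E (N(E) = E - 8 = -8 + E)
(N(-220) - 19475)*((-13835 - 1*(-13509)) + c) = ((-8 - 220) - 19475)*((-13835 - 1*(-13509)) + 672) = (-228 - 19475)*((-13835 + 13509) + 672) = -19703*(-326 + 672) = -19703*346 = -6817238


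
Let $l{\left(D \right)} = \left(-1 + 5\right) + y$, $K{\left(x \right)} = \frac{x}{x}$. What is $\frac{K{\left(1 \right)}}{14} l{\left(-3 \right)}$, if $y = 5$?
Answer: $\frac{9}{14} \approx 0.64286$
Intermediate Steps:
$K{\left(x \right)} = 1$
$l{\left(D \right)} = 9$ ($l{\left(D \right)} = \left(-1 + 5\right) + 5 = 4 + 5 = 9$)
$\frac{K{\left(1 \right)}}{14} l{\left(-3 \right)} = 1 \cdot \frac{1}{14} \cdot 9 = \frac{1}{14} \cdot 9 = \frac{9}{14}$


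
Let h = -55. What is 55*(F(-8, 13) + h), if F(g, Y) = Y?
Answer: -2310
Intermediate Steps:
55*(F(-8, 13) + h) = 55*(13 - 55) = 55*(-42) = -2310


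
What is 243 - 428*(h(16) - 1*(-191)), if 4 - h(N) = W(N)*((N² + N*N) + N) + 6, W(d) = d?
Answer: 3535095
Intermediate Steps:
h(N) = -2 - N*(N + 2*N²) (h(N) = 4 - (N*((N² + N*N) + N) + 6) = 4 - (N*((N² + N²) + N) + 6) = 4 - (N*(2*N² + N) + 6) = 4 - (N*(N + 2*N²) + 6) = 4 - (6 + N*(N + 2*N²)) = 4 + (-6 - N*(N + 2*N²)) = -2 - N*(N + 2*N²))
243 - 428*(h(16) - 1*(-191)) = 243 - 428*((-2 - 1*16² - 2*16³) - 1*(-191)) = 243 - 428*((-2 - 1*256 - 2*4096) + 191) = 243 - 428*((-2 - 256 - 8192) + 191) = 243 - 428*(-8450 + 191) = 243 - 428*(-8259) = 243 + 3534852 = 3535095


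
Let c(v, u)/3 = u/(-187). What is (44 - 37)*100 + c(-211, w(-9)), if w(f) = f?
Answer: 130927/187 ≈ 700.14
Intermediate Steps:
c(v, u) = -3*u/187 (c(v, u) = 3*(u/(-187)) = 3*(u*(-1/187)) = 3*(-u/187) = -3*u/187)
(44 - 37)*100 + c(-211, w(-9)) = (44 - 37)*100 - 3/187*(-9) = 7*100 + 27/187 = 700 + 27/187 = 130927/187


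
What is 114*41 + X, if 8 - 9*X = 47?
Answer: 14009/3 ≈ 4669.7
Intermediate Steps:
X = -13/3 (X = 8/9 - ⅑*47 = 8/9 - 47/9 = -13/3 ≈ -4.3333)
114*41 + X = 114*41 - 13/3 = 4674 - 13/3 = 14009/3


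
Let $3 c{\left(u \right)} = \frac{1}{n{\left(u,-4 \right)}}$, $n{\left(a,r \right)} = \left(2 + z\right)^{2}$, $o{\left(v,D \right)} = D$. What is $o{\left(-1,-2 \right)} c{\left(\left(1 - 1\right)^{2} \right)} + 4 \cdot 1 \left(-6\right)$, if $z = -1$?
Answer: $- \frac{74}{3} \approx -24.667$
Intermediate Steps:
$n{\left(a,r \right)} = 1$ ($n{\left(a,r \right)} = \left(2 - 1\right)^{2} = 1^{2} = 1$)
$c{\left(u \right)} = \frac{1}{3}$ ($c{\left(u \right)} = \frac{1}{3 \cdot 1} = \frac{1}{3} \cdot 1 = \frac{1}{3}$)
$o{\left(-1,-2 \right)} c{\left(\left(1 - 1\right)^{2} \right)} + 4 \cdot 1 \left(-6\right) = \left(-2\right) \frac{1}{3} + 4 \cdot 1 \left(-6\right) = - \frac{2}{3} + 4 \left(-6\right) = - \frac{2}{3} - 24 = - \frac{74}{3}$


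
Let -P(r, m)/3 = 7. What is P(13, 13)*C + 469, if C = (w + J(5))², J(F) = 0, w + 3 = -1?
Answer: 133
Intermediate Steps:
w = -4 (w = -3 - 1 = -4)
P(r, m) = -21 (P(r, m) = -3*7 = -21)
C = 16 (C = (-4 + 0)² = (-4)² = 16)
P(13, 13)*C + 469 = -21*16 + 469 = -336 + 469 = 133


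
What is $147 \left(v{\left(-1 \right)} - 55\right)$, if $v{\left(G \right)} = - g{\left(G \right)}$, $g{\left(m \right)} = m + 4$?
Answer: $-8526$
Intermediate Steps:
$g{\left(m \right)} = 4 + m$
$v{\left(G \right)} = -4 - G$ ($v{\left(G \right)} = - (4 + G) = -4 - G$)
$147 \left(v{\left(-1 \right)} - 55\right) = 147 \left(\left(-4 - -1\right) - 55\right) = 147 \left(\left(-4 + 1\right) - 55\right) = 147 \left(-3 - 55\right) = 147 \left(-58\right) = -8526$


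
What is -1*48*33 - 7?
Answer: -1591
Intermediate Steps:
-1*48*33 - 7 = -48*33 - 7 = -1584 - 7 = -1591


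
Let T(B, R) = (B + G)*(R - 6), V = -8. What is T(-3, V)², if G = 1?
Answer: 784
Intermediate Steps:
T(B, R) = (1 + B)*(-6 + R) (T(B, R) = (B + 1)*(R - 6) = (1 + B)*(-6 + R))
T(-3, V)² = (-6 - 8 - 6*(-3) - 3*(-8))² = (-6 - 8 + 18 + 24)² = 28² = 784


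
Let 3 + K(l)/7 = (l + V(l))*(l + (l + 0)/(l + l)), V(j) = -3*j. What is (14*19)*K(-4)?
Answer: -57722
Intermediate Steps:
K(l) = -21 - 14*l*(½ + l) (K(l) = -21 + 7*((l - 3*l)*(l + (l + 0)/(l + l))) = -21 + 7*((-2*l)*(l + l/((2*l)))) = -21 + 7*((-2*l)*(l + l*(1/(2*l)))) = -21 + 7*((-2*l)*(l + ½)) = -21 + 7*((-2*l)*(½ + l)) = -21 + 7*(-2*l*(½ + l)) = -21 - 14*l*(½ + l))
(14*19)*K(-4) = (14*19)*(-21 - 14*(-4)² - 7*(-4)) = 266*(-21 - 14*16 + 28) = 266*(-21 - 224 + 28) = 266*(-217) = -57722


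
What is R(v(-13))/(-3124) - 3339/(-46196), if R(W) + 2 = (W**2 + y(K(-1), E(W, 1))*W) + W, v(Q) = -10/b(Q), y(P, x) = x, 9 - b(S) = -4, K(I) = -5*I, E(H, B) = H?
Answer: 443806403/6097363844 ≈ 0.072787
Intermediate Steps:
b(S) = 13 (b(S) = 9 - 1*(-4) = 9 + 4 = 13)
v(Q) = -10/13
R(W) = -2 + W + 2*W**2 (R(W) = -2 + ((W**2 + W*W) + W) = -2 + ((W**2 + W**2) + W) = -2 + (2*W**2 + W) = -2 + (W + 2*W**2) = -2 + W + 2*W**2)
R(v(-13))/(-3124) - 3339/(-46196) = (-2 - 10/13 + 2*(-10/13)**2)/(-3124) - 3339/(-46196) = (-2 - 10/13 + 2*(100/169))*(-1/3124) - 3339*(-1/46196) = (-2 - 10/13 + 200/169)*(-1/3124) + 3339/46196 = -268/169*(-1/3124) + 3339/46196 = 67/131989 + 3339/46196 = 443806403/6097363844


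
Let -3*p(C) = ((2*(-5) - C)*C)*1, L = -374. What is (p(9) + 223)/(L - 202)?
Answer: -35/72 ≈ -0.48611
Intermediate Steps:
p(C) = -C*(-10 - C)/3 (p(C) = -(2*(-5) - C)*C/3 = -(-10 - C)*C/3 = -C*(-10 - C)/3)
(p(9) + 223)/(L - 202) = ((⅓)*9*(10 + 9) + 223)/(-374 - 202) = ((⅓)*9*19 + 223)/(-576) = (57 + 223)*(-1/576) = 280*(-1/576) = -35/72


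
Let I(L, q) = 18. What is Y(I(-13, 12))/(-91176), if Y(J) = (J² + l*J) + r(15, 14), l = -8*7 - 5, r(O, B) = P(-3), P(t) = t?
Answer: 259/30392 ≈ 0.0085220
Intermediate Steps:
r(O, B) = -3
l = -61 (l = -56 - 5 = -61)
Y(J) = -3 + J² - 61*J (Y(J) = (J² - 61*J) - 3 = -3 + J² - 61*J)
Y(I(-13, 12))/(-91176) = (-3 + 18² - 61*18)/(-91176) = (-3 + 324 - 1098)*(-1/91176) = -777*(-1/91176) = 259/30392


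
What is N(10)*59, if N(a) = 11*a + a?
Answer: 7080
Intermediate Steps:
N(a) = 12*a
N(10)*59 = (12*10)*59 = 120*59 = 7080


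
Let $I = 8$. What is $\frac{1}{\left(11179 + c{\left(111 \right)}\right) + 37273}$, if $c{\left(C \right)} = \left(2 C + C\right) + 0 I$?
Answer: $\frac{1}{48785} \approx 2.0498 \cdot 10^{-5}$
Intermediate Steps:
$c{\left(C \right)} = 3 C$ ($c{\left(C \right)} = \left(2 C + C\right) + 0 \cdot 8 = 3 C + 0 = 3 C$)
$\frac{1}{\left(11179 + c{\left(111 \right)}\right) + 37273} = \frac{1}{\left(11179 + 3 \cdot 111\right) + 37273} = \frac{1}{\left(11179 + 333\right) + 37273} = \frac{1}{11512 + 37273} = \frac{1}{48785}$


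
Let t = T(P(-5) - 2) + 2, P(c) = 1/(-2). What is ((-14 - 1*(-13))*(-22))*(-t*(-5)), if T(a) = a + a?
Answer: -330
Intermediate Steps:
P(c) = -1/2
T(a) = 2*a
t = -3 (t = 2*(-1/2 - 2) + 2 = 2*(-5/2) + 2 = -5 + 2 = -3)
((-14 - 1*(-13))*(-22))*(-t*(-5)) = ((-14 - 1*(-13))*(-22))*(-1*(-3)*(-5)) = ((-14 + 13)*(-22))*(3*(-5)) = -1*(-22)*(-15) = 22*(-15) = -330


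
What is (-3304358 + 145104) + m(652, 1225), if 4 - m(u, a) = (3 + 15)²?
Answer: -3159574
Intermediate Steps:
m(u, a) = -320 (m(u, a) = 4 - (3 + 15)² = 4 - 1*18² = 4 - 1*324 = 4 - 324 = -320)
(-3304358 + 145104) + m(652, 1225) = (-3304358 + 145104) - 320 = -3159254 - 320 = -3159574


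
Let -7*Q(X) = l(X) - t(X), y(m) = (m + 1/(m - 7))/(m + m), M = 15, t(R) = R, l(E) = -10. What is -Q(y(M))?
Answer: -2521/1680 ≈ -1.5006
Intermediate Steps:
y(m) = (m + 1/(-7 + m))/(2*m) (y(m) = (m + 1/(-7 + m))/((2*m)) = (m + 1/(-7 + m))*(1/(2*m)) = (m + 1/(-7 + m))/(2*m))
Q(X) = 10/7 + X/7 (Q(X) = -(-10 - X)/7 = 10/7 + X/7)
-Q(y(M)) = -(10/7 + ((½)*(1 + 15² - 7*15)/(15*(-7 + 15)))/7) = -(10/7 + ((½)*(1/15)*(1 + 225 - 105)/8)/7) = -(10/7 + ((½)*(1/15)*(⅛)*121)/7) = -(10/7 + (⅐)*(121/240)) = -(10/7 + 121/1680) = -1*2521/1680 = -2521/1680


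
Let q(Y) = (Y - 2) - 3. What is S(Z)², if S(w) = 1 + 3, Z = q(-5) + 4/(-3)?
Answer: 16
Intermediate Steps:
q(Y) = -5 + Y (q(Y) = (-2 + Y) - 3 = -5 + Y)
Z = -34/3 (Z = (-5 - 5) + 4/(-3) = -10 + 4*(-⅓) = -10 - 4/3 = -34/3 ≈ -11.333)
S(w) = 4
S(Z)² = 4² = 16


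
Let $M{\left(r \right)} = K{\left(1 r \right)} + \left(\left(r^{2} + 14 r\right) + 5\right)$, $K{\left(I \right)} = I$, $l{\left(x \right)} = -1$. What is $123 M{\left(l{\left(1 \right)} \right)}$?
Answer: $-1107$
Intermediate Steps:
$M{\left(r \right)} = 5 + r^{2} + 15 r$ ($M{\left(r \right)} = 1 r + \left(\left(r^{2} + 14 r\right) + 5\right) = r + \left(5 + r^{2} + 14 r\right) = 5 + r^{2} + 15 r$)
$123 M{\left(l{\left(1 \right)} \right)} = 123 \left(5 + \left(-1\right)^{2} + 15 \left(-1\right)\right) = 123 \left(5 + 1 - 15\right) = 123 \left(-9\right) = -1107$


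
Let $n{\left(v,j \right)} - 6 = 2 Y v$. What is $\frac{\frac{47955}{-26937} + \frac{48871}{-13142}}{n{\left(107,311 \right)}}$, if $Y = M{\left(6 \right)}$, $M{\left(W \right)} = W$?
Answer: $- \frac{648887579}{152222603220} \approx -0.0042628$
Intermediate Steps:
$Y = 6$
$n{\left(v,j \right)} = 6 + 12 v$ ($n{\left(v,j \right)} = 6 + 2 \cdot 6 v = 6 + 12 v$)
$\frac{\frac{47955}{-26937} + \frac{48871}{-13142}}{n{\left(107,311 \right)}} = \frac{\frac{47955}{-26937} + \frac{48871}{-13142}}{6 + 12 \cdot 107} = \frac{47955 \left(- \frac{1}{26937}\right) + 48871 \left(- \frac{1}{13142}\right)}{6 + 1284} = \frac{- \frac{15985}{8979} - \frac{48871}{13142}}{1290} = \left(- \frac{648887579}{118002018}\right) \frac{1}{1290} = - \frac{648887579}{152222603220}$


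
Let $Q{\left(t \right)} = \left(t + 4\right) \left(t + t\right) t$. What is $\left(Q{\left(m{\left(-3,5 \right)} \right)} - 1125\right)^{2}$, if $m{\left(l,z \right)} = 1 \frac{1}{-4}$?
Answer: $\frac{1294920225}{1024} \approx 1.2646 \cdot 10^{6}$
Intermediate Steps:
$m{\left(l,z \right)} = - \frac{1}{4}$ ($m{\left(l,z \right)} = 1 \left(- \frac{1}{4}\right) = - \frac{1}{4}$)
$Q{\left(t \right)} = 2 t^{2} \left(4 + t\right)$ ($Q{\left(t \right)} = \left(4 + t\right) 2 t t = 2 t \left(4 + t\right) t = 2 t^{2} \left(4 + t\right)$)
$\left(Q{\left(m{\left(-3,5 \right)} \right)} - 1125\right)^{2} = \left(2 \left(- \frac{1}{4}\right)^{2} \left(4 - \frac{1}{4}\right) - 1125\right)^{2} = \left(2 \cdot \frac{1}{16} \cdot \frac{15}{4} - 1125\right)^{2} = \left(\frac{15}{32} - 1125\right)^{2} = \left(- \frac{35985}{32}\right)^{2} = \frac{1294920225}{1024}$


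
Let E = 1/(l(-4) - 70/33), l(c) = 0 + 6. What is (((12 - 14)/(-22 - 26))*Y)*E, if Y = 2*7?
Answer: 77/512 ≈ 0.15039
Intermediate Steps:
l(c) = 6
Y = 14
E = 33/128 (E = 1/(6 - 70/33) = 1/(128/33) = 33/128 ≈ 0.25781)
(((12 - 14)/(-22 - 26))*Y)*E = (((12 - 14)/(-22 - 26))*14)*(33/128) = (-2/(-48)*14)*(33/128) = (-2*(-1/48)*14)*(33/128) = ((1/24)*14)*(33/128) = (7/12)*(33/128) = 77/512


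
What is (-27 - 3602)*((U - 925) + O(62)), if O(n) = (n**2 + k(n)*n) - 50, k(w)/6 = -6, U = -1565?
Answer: 3367712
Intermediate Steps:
k(w) = -36 (k(w) = 6*(-6) = -36)
O(n) = -50 + n**2 - 36*n (O(n) = (n**2 - 36*n) - 50 = -50 + n**2 - 36*n)
(-27 - 3602)*((U - 925) + O(62)) = (-27 - 3602)*((-1565 - 925) + (-50 + 62**2 - 36*62)) = -3629*(-2490 + (-50 + 3844 - 2232)) = -3629*(-2490 + 1562) = -3629*(-928) = 3367712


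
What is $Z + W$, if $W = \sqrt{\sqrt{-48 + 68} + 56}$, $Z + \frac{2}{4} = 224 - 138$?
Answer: $\frac{171}{2} + \sqrt{56 + 2 \sqrt{5}} \approx 93.276$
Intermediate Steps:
$Z = \frac{171}{2}$ ($Z = - \frac{1}{2} + \left(224 - 138\right) = - \frac{1}{2} + 86 = \frac{171}{2} \approx 85.5$)
$W = \sqrt{56 + 2 \sqrt{5}}$ ($W = \sqrt{\sqrt{20} + 56} = \sqrt{2 \sqrt{5} + 56} = \sqrt{56 + 2 \sqrt{5}} \approx 7.7764$)
$Z + W = \frac{171}{2} + \sqrt{56 + 2 \sqrt{5}}$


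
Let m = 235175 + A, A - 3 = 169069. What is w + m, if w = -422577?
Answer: -18330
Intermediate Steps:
A = 169072 (A = 3 + 169069 = 169072)
m = 404247 (m = 235175 + 169072 = 404247)
w + m = -422577 + 404247 = -18330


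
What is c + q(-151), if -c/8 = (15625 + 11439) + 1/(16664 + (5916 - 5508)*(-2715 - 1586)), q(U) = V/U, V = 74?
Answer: -7103226589297/32807468 ≈ -2.1651e+5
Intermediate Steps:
q(U) = 74/U
c = -47041129215/217268 (c = -8*((15625 + 11439) + 1/(16664 + (5916 - 5508)*(-2715 - 1586))) = -8*(27064 + 1/(16664 + 408*(-4301))) = -8*(27064 + 1/(16664 - 1754808)) = -8*(27064 + 1/(-1738144)) = -8*(27064 - 1/1738144) = -8*47041129215/1738144 = -47041129215/217268 ≈ -2.1651e+5)
c + q(-151) = -47041129215/217268 + 74/(-151) = -47041129215/217268 + 74*(-1/151) = -47041129215/217268 - 74/151 = -7103226589297/32807468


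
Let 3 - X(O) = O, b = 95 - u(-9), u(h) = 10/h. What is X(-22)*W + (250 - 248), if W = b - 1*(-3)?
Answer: 22318/9 ≈ 2479.8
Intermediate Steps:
b = 865/9 (b = 95 - 10/(-9) = 95 - 10*(-1)/9 = 95 - 1*(-10/9) = 95 + 10/9 = 865/9 ≈ 96.111)
W = 892/9 (W = 865/9 - 1*(-3) = 865/9 + 3 = 892/9 ≈ 99.111)
X(O) = 3 - O
X(-22)*W + (250 - 248) = (3 - 1*(-22))*(892/9) + (250 - 248) = (3 + 22)*(892/9) + 2 = 25*(892/9) + 2 = 22300/9 + 2 = 22318/9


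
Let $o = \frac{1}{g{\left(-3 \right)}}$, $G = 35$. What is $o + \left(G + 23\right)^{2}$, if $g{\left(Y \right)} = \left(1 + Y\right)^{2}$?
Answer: $\frac{13457}{4} \approx 3364.3$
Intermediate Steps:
$o = \frac{1}{4}$ ($o = \frac{1}{\left(1 - 3\right)^{2}} = \frac{1}{\left(-2\right)^{2}} = \frac{1}{4} \approx 0.25$)
$o + \left(G + 23\right)^{2} = \frac{1}{4} + \left(35 + 23\right)^{2} = \frac{1}{4} + 58^{2} = \frac{1}{4} + 3364 = \frac{13457}{4}$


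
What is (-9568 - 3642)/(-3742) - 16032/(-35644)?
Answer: 66356123/16672481 ≈ 3.9800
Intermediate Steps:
(-9568 - 3642)/(-3742) - 16032/(-35644) = -13210*(-1/3742) - 16032*(-1/35644) = 6605/1871 + 4008/8911 = 66356123/16672481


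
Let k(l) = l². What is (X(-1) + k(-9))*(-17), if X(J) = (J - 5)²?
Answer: -1989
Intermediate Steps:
X(J) = (-5 + J)²
(X(-1) + k(-9))*(-17) = ((-5 - 1)² + (-9)²)*(-17) = ((-6)² + 81)*(-17) = (36 + 81)*(-17) = 117*(-17) = -1989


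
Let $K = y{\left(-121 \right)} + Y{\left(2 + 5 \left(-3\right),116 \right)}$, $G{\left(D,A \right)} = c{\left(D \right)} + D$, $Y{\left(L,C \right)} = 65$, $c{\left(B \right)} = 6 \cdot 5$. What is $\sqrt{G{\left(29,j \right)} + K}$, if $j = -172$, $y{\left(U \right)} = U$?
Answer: $\sqrt{3} \approx 1.732$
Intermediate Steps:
$c{\left(B \right)} = 30$
$G{\left(D,A \right)} = 30 + D$
$K = -56$ ($K = -121 + 65 = -56$)
$\sqrt{G{\left(29,j \right)} + K} = \sqrt{\left(30 + 29\right) - 56} = \sqrt{59 - 56} = \sqrt{3}$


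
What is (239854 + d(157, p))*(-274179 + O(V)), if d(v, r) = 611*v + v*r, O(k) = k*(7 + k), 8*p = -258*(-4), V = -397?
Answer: -42492301866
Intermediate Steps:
p = 129 (p = (-258*(-4))/8 = (⅛)*1032 = 129)
d(v, r) = 611*v + r*v
(239854 + d(157, p))*(-274179 + O(V)) = (239854 + 157*(611 + 129))*(-274179 - 397*(7 - 397)) = (239854 + 157*740)*(-274179 - 397*(-390)) = (239854 + 116180)*(-274179 + 154830) = 356034*(-119349) = -42492301866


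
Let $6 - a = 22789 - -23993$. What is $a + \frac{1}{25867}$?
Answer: $- \frac{1209954791}{25867} \approx -46776.0$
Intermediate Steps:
$a = -46776$ ($a = 6 - \left(22789 - -23993\right) = 6 - \left(22789 + 23993\right) = 6 - 46782 = -46776$)
$a + \frac{1}{25867} = -46776 + \frac{1}{25867} = - \frac{1209954791}{25867}$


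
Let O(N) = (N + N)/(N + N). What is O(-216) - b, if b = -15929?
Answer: 15930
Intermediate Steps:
O(N) = 1 (O(N) = (2*N)/((2*N)) = (2*N)*(1/(2*N)) = 1)
O(-216) - b = 1 - 1*(-15929) = 1 + 15929 = 15930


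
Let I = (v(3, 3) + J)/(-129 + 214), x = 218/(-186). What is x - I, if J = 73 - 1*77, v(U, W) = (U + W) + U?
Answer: -1946/1581 ≈ -1.2309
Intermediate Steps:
v(U, W) = W + 2*U
J = -4 (J = 73 - 77 = -4)
x = -109/93 (x = 218*(-1/186) = -109/93 ≈ -1.1720)
I = 1/17 (I = ((3 + 2*3) - 4)/(-129 + 214) = ((3 + 6) - 4)/85 = (9 - 4)*(1/85) = 5*(1/85) = 1/17 ≈ 0.058824)
x - I = -109/93 - 1*1/17 = -109/93 - 1/17 = -1946/1581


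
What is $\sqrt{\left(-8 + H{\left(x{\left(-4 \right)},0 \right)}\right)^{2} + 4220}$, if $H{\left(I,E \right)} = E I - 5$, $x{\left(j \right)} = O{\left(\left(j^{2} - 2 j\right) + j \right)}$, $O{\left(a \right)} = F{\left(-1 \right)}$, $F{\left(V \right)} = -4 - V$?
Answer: $\sqrt{4389} \approx 66.25$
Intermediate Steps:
$O{\left(a \right)} = -3$ ($O{\left(a \right)} = -4 - -1 = -4 + 1 = -3$)
$x{\left(j \right)} = -3$
$H{\left(I,E \right)} = -5 + E I$
$\sqrt{\left(-8 + H{\left(x{\left(-4 \right)},0 \right)}\right)^{2} + 4220} = \sqrt{\left(-8 + \left(-5 + 0 \left(-3\right)\right)\right)^{2} + 4220} = \sqrt{\left(-8 + \left(-5 + 0\right)\right)^{2} + 4220} = \sqrt{\left(-8 - 5\right)^{2} + 4220} = \sqrt{\left(-13\right)^{2} + 4220} = \sqrt{169 + 4220} = \sqrt{4389}$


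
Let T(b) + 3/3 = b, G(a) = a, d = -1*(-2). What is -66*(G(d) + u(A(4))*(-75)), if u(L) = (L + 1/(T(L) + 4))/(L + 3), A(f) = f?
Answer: 137082/49 ≈ 2797.6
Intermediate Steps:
d = 2
T(b) = -1 + b
u(L) = (L + 1/(3 + L))/(3 + L) (u(L) = (L + 1/((-1 + L) + 4))/(L + 3) = (L + 1/(3 + L))/(3 + L))
-66*(G(d) + u(A(4))*(-75)) = -66*(2 + ((1 + 4**2 + 3*4)/(9 + 4**2 + 6*4))*(-75)) = -66*(2 + ((1 + 16 + 12)/(9 + 16 + 24))*(-75)) = -66*(2 + (29/49)*(-75)) = -66*(2 - 2175/49) = -66*(-2077/49) = 137082/49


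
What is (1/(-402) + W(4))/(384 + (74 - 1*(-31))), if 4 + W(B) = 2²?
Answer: -1/196578 ≈ -5.0870e-6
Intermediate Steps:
W(B) = 0 (W(B) = -4 + 2² = -4 + 4 = 0)
(1/(-402) + W(4))/(384 + (74 - 1*(-31))) = (1/(-402) + 0)/(384 + (74 - 1*(-31))) = (-1/402 + 0)/(384 + (74 + 31)) = -1/(402*(384 + 105)) = -1/402/489 = -1/402*1/489 = -1/196578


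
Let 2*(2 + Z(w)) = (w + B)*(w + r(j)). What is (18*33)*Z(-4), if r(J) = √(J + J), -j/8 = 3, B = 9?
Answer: -7128 + 5940*I*√3 ≈ -7128.0 + 10288.0*I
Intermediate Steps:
j = -24 (j = -8*3 = -24)
r(J) = √2*√J (r(J) = √(2*J) = √2*√J)
Z(w) = -2 + (9 + w)*(w + 4*I*√3)/2 (Z(w) = -2 + ((w + 9)*(w + √2*√(-24)))/2 = -2 + ((9 + w)*(w + √2*(2*I*√6)))/2 = -2 + ((9 + w)*(w + 4*I*√3))/2 = -2 + (9 + w)*(w + 4*I*√3)/2)
(18*33)*Z(-4) = (18*33)*(-2 + (½)*(-4)² + (9/2)*(-4) + 18*I*√3 + 2*I*(-4)*√3) = 594*(-2 + (½)*16 - 18 + 18*I*√3 - 8*I*√3) = 594*(-2 + 8 - 18 + 18*I*√3 - 8*I*√3) = 594*(-12 + 10*I*√3) = -7128 + 5940*I*√3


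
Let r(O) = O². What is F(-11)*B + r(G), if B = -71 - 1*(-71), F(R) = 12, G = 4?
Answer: 16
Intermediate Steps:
B = 0 (B = -71 + 71 = 0)
F(-11)*B + r(G) = 12*0 + 4² = 0 + 16 = 16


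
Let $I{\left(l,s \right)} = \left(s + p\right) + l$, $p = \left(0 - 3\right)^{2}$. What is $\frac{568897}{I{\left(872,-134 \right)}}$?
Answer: $\frac{568897}{747} \approx 761.58$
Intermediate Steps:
$p = 9$ ($p = \left(-3\right)^{2} = 9$)
$I{\left(l,s \right)} = 9 + l + s$ ($I{\left(l,s \right)} = \left(s + 9\right) + l = \left(9 + s\right) + l = 9 + l + s$)
$\frac{568897}{I{\left(872,-134 \right)}} = \frac{568897}{9 + 872 - 134} = \frac{568897}{747}$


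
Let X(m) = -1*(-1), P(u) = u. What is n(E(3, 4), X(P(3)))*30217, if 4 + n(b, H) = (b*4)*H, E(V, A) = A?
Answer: 362604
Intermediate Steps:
X(m) = 1
n(b, H) = -4 + 4*H*b (n(b, H) = -4 + (b*4)*H = -4 + (4*b)*H = -4 + 4*H*b)
n(E(3, 4), X(P(3)))*30217 = (-4 + 4*1*4)*30217 = (-4 + 16)*30217 = 12*30217 = 362604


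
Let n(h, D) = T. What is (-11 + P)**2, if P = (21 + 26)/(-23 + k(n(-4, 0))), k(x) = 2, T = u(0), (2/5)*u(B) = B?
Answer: 77284/441 ≈ 175.25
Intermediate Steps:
u(B) = 5*B/2
T = 0 (T = (5/2)*0 = 0)
n(h, D) = 0
P = -47/21 (P = (21 + 26)/(-23 + 2) = 47/(-21) = 47*(-1/21) = -47/21 ≈ -2.2381)
(-11 + P)**2 = (-11 - 47/21)**2 = (-278/21)**2 = 77284/441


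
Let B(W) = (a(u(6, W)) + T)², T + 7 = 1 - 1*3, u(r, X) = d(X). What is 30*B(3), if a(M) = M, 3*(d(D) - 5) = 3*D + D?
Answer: 0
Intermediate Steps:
d(D) = 5 + 4*D/3 (d(D) = 5 + (3*D + D)/3 = 5 + (4*D)/3 = 5 + 4*D/3)
u(r, X) = 5 + 4*X/3
T = -9 (T = -7 + (1 - 1*3) = -7 + (1 - 3) = -7 - 2 = -9)
B(W) = (-4 + 4*W/3)² (B(W) = ((5 + 4*W/3) - 9)² = (-4 + 4*W/3)²)
30*B(3) = 30*(16*(-3 + 3)²/9) = 30*((16/9)*0²) = 30*((16/9)*0) = 30*0 = 0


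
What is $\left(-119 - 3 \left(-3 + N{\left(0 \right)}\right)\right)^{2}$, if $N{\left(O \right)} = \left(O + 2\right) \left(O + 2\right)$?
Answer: $14884$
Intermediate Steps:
$N{\left(O \right)} = \left(2 + O\right)^{2}$ ($N{\left(O \right)} = \left(2 + O\right) \left(2 + O\right) = \left(2 + O\right)^{2}$)
$\left(-119 - 3 \left(-3 + N{\left(0 \right)}\right)\right)^{2} = \left(-119 - 3 \left(-3 + \left(2 + 0\right)^{2}\right)\right)^{2} = \left(-119 - 3 \left(-3 + 2^{2}\right)\right)^{2} = \left(-119 - 3 \left(-3 + 4\right)\right)^{2} = \left(-119 - 3\right)^{2} = \left(-122\right)^{2} = 14884$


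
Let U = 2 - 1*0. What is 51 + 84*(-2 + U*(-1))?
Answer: -285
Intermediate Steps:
U = 2 (U = 2 + 0 = 2)
51 + 84*(-2 + U*(-1)) = 51 + 84*(-2 + 2*(-1)) = 51 + 84*(-2 - 2) = 51 + 84*(-4) = 51 - 336 = -285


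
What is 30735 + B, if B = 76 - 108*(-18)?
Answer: 32755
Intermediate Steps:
B = 2020 (B = 76 + 1944 = 2020)
30735 + B = 30735 + 2020 = 32755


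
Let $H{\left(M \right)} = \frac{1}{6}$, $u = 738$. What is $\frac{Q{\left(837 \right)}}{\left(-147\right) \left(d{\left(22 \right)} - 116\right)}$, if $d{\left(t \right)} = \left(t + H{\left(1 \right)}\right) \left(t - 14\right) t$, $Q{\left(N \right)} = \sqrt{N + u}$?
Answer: $- \frac{15 \sqrt{7}}{556444} \approx -7.1321 \cdot 10^{-5}$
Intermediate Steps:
$H{\left(M \right)} = \frac{1}{6}$
$Q{\left(N \right)} = \sqrt{738 + N}$ ($Q{\left(N \right)} = \sqrt{N + 738} = \sqrt{738 + N}$)
$d{\left(t \right)} = t \left(-14 + t\right) \left(\frac{1}{6} + t\right)$ ($d{\left(t \right)} = \left(t + \frac{1}{6}\right) \left(t - 14\right) t = \left(\frac{1}{6} + t\right) \left(-14 + t\right) t = \left(-14 + t\right) \left(\frac{1}{6} + t\right) t = t \left(-14 + t\right) \left(\frac{1}{6} + t\right)$)
$\frac{Q{\left(837 \right)}}{\left(-147\right) \left(d{\left(22 \right)} - 116\right)} = \frac{\sqrt{738 + 837}}{\left(-147\right) \left(\frac{1}{6} \cdot 22 \left(-14 - 1826 + 6 \cdot 22^{2}\right) - 116\right)} = \frac{\sqrt{1575}}{\left(-147\right) \left(\frac{1}{6} \cdot 22 \left(-14 - 1826 + 6 \cdot 484\right) - 116\right)} = \frac{15 \sqrt{7}}{\left(-147\right) \left(\frac{1}{6} \cdot 22 \left(-14 - 1826 + 2904\right) - 116\right)} = \frac{15 \sqrt{7}}{\left(-147\right) \left(\frac{1}{6} \cdot 22 \cdot 1064 - 116\right)} = \frac{15 \sqrt{7}}{\left(-147\right) \left(\frac{11704}{3} - 116\right)} = \frac{15 \sqrt{7}}{\left(-147\right) \frac{11356}{3}} = \frac{15 \sqrt{7}}{-556444} = 15 \sqrt{7} \left(- \frac{1}{556444}\right) = - \frac{15 \sqrt{7}}{556444}$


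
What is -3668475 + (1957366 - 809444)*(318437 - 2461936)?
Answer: -2460573327553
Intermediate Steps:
-3668475 + (1957366 - 809444)*(318437 - 2461936) = -3668475 + 1147922*(-2143499) = -3668475 - 2460569659078 = -2460573327553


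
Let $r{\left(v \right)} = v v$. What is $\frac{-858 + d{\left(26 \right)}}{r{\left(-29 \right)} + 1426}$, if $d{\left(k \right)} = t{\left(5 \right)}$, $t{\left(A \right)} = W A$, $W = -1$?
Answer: $- \frac{863}{2267} \approx -0.38068$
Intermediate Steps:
$t{\left(A \right)} = - A$
$r{\left(v \right)} = v^{2}$
$d{\left(k \right)} = -5$ ($d{\left(k \right)} = \left(-1\right) 5 = -5$)
$\frac{-858 + d{\left(26 \right)}}{r{\left(-29 \right)} + 1426} = \frac{-858 - 5}{\left(-29\right)^{2} + 1426} = - \frac{863}{841 + 1426} = - \frac{863}{2267}$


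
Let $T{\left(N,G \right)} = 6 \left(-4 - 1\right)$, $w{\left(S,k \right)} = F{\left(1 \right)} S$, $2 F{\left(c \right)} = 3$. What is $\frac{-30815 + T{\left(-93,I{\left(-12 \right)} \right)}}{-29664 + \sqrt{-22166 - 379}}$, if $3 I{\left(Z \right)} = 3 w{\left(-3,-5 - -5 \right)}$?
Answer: $\frac{101665120}{97775049} + \frac{30845 i \sqrt{2505}}{293325147} \approx 1.0398 + 0.0052631 i$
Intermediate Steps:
$F{\left(c \right)} = \frac{3}{2}$ ($F{\left(c \right)} = \frac{1}{2} \cdot 3 = \frac{3}{2}$)
$w{\left(S,k \right)} = \frac{3 S}{2}$
$I{\left(Z \right)} = - \frac{9}{2}$ ($I{\left(Z \right)} = \frac{3 \cdot \frac{3}{2} \left(-3\right)}{3} = \frac{3 \left(- \frac{9}{2}\right)}{3} = \frac{1}{3} \left(- \frac{27}{2}\right) = - \frac{9}{2}$)
$T{\left(N,G \right)} = -30$ ($T{\left(N,G \right)} = 6 \left(-5\right) = -30$)
$\frac{-30815 + T{\left(-93,I{\left(-12 \right)} \right)}}{-29664 + \sqrt{-22166 - 379}} = \frac{-30815 - 30}{-29664 + \sqrt{-22166 - 379}} = - \frac{30845}{-29664 + \sqrt{-22545}} = - \frac{30845}{-29664 + 3 i \sqrt{2505}}$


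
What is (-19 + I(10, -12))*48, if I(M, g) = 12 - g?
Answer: 240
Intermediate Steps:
(-19 + I(10, -12))*48 = (-19 + (12 - 1*(-12)))*48 = (-19 + (12 + 12))*48 = (-19 + 24)*48 = 5*48 = 240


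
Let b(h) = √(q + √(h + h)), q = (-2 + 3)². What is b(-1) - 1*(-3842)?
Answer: 3842 + √(1 + I*√2) ≈ 3843.2 + 0.605*I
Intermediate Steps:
q = 1 (q = 1² = 1)
b(h) = √(1 + √2*√h) (b(h) = √(1 + √(h + h)) = √(1 + √(2*h)) = √(1 + √2*√h))
b(-1) - 1*(-3842) = √(1 + √2*√(-1)) - 1*(-3842) = √(1 + √2*I) + 3842 = √(1 + I*√2) + 3842 = 3842 + √(1 + I*√2)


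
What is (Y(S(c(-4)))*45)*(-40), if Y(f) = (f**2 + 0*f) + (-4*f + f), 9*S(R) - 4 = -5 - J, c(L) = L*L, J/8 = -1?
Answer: 28000/9 ≈ 3111.1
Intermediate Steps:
J = -8 (J = 8*(-1) = -8)
c(L) = L**2
S(R) = 7/9 (S(R) = 4/9 + (-5 - 1*(-8))/9 = 4/9 + (-5 + 8)/9 = 4/9 + (1/9)*3 = 4/9 + 1/3 = 7/9)
Y(f) = f**2 - 3*f (Y(f) = (f**2 + 0) - 3*f = f**2 - 3*f)
(Y(S(c(-4)))*45)*(-40) = ((7*(-3 + 7/9)/9)*45)*(-40) = (((7/9)*(-20/9))*45)*(-40) = -140/81*45*(-40) = -700/9*(-40) = 28000/9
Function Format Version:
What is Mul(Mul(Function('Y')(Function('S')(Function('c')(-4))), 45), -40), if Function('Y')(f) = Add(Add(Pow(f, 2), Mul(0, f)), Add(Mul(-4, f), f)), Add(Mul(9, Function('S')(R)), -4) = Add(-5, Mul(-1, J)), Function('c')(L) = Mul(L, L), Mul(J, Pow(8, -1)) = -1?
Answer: Rational(28000, 9) ≈ 3111.1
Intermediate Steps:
J = -8 (J = Mul(8, -1) = -8)
Function('c')(L) = Pow(L, 2)
Function('S')(R) = Rational(7, 9) (Function('S')(R) = Add(Rational(4, 9), Mul(Rational(1, 9), Add(-5, Mul(-1, -8)))) = Add(Rational(4, 9), Mul(Rational(1, 9), Add(-5, 8))) = Add(Rational(4, 9), Mul(Rational(1, 9), 3)) = Add(Rational(4, 9), Rational(1, 3)) = Rational(7, 9))
Function('Y')(f) = Add(Pow(f, 2), Mul(-3, f)) (Function('Y')(f) = Add(Add(Pow(f, 2), 0), Mul(-3, f)) = Add(Pow(f, 2), Mul(-3, f)))
Mul(Mul(Function('Y')(Function('S')(Function('c')(-4))), 45), -40) = Mul(Mul(Mul(Rational(7, 9), Add(-3, Rational(7, 9))), 45), -40) = Mul(Mul(Mul(Rational(7, 9), Rational(-20, 9)), 45), -40) = Mul(Mul(Rational(-140, 81), 45), -40) = Mul(Rational(-700, 9), -40) = Rational(28000, 9)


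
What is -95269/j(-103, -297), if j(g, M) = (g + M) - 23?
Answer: 2027/9 ≈ 225.22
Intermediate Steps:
j(g, M) = -23 + M + g (j(g, M) = (M + g) - 23 = -23 + M + g)
-95269/j(-103, -297) = -95269/(-23 - 297 - 103) = -95269/(-423) = -95269*(-1/423) = 2027/9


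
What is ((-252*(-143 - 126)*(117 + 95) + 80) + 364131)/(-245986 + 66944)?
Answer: -14735267/179042 ≈ -82.301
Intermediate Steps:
((-252*(-143 - 126)*(117 + 95) + 80) + 364131)/(-245986 + 66944) = ((-(-67788)*212 + 80) + 364131)/(-179042) = ((-252*(-57028) + 80) + 364131)*(-1/179042) = ((14371056 + 80) + 364131)*(-1/179042) = (14371136 + 364131)*(-1/179042) = 14735267*(-1/179042) = -14735267/179042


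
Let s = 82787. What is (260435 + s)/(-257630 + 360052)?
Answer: 171611/51211 ≈ 3.3511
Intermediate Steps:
(260435 + s)/(-257630 + 360052) = (260435 + 82787)/(-257630 + 360052) = 343222/102422 = 343222*(1/102422) = 171611/51211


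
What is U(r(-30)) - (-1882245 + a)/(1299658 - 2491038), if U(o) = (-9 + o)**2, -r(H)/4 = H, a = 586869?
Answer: 3669424401/297845 ≈ 12320.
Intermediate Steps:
r(H) = -4*H
U(r(-30)) - (-1882245 + a)/(1299658 - 2491038) = (-9 - 4*(-30))**2 - (-1882245 + 586869)/(1299658 - 2491038) = (-9 + 120)**2 - (-1295376)/(-1191380) = 111**2 - (-1295376)*(-1)/1191380 = 12321 - 1*323844/297845 = 12321 - 323844/297845 = 3669424401/297845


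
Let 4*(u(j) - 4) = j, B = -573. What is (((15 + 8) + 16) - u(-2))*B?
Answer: -40683/2 ≈ -20342.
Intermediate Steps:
u(j) = 4 + j/4
(((15 + 8) + 16) - u(-2))*B = (((15 + 8) + 16) - (4 + (1/4)*(-2)))*(-573) = ((23 + 16) - (4 - 1/2))*(-573) = (39 - 1*7/2)*(-573) = (39 - 7/2)*(-573) = (71/2)*(-573) = -40683/2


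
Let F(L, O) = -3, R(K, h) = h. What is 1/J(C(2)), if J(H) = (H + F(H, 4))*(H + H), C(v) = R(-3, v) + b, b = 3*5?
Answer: 1/476 ≈ 0.0021008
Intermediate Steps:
b = 15
C(v) = 15 + v (C(v) = v + 15 = 15 + v)
J(H) = 2*H*(-3 + H) (J(H) = (H - 3)*(H + H) = (-3 + H)*(2*H) = 2*H*(-3 + H))
1/J(C(2)) = 1/(2*(15 + 2)*(-3 + (15 + 2))) = 1/(2*17*(-3 + 17)) = 1/(2*17*14) = 1/476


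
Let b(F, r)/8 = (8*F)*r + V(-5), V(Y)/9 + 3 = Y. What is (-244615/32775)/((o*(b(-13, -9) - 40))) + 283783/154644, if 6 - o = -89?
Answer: 33733439241283/18382730739800 ≈ 1.8351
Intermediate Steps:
o = 95 (o = 6 - 1*(-89) = 6 + 89 = 95)
V(Y) = -27 + 9*Y
b(F, r) = -576 + 64*F*r (b(F, r) = 8*((8*F)*r + (-27 + 9*(-5))) = 8*(8*F*r + (-27 - 45)) = 8*(8*F*r - 72) = 8*(-72 + 8*F*r) = -576 + 64*F*r)
(-244615/32775)/((o*(b(-13, -9) - 40))) + 283783/154644 = (-244615/32775)/((95*((-576 + 64*(-13)*(-9)) - 40))) + 283783/154644 = (-244615*1/32775)/((95*((-576 + 7488) - 40))) + 283783*(1/154644) = -48923*1/(95*(6912 - 40))/6555 + 283783/154644 = -48923/(6555*(95*6872)) + 283783/154644 = -48923/6555/652840 + 283783/154644 = -48923/6555*1/652840 + 283783/154644 = -48923/4279366200 + 283783/154644 = 33733439241283/18382730739800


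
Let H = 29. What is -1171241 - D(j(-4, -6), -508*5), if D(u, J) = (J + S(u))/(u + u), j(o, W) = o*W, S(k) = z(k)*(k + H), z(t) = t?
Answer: -14054575/12 ≈ -1.1712e+6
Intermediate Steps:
S(k) = k*(29 + k) (S(k) = k*(k + 29) = k*(29 + k))
j(o, W) = W*o
D(u, J) = (J + u*(29 + u))/(2*u) (D(u, J) = (J + u*(29 + u))/(u + u) = (J + u*(29 + u))/((2*u)) = (J + u*(29 + u))*(1/(2*u)) = (J + u*(29 + u))/(2*u))
-1171241 - D(j(-4, -6), -508*5) = -1171241 - (-508*5 + (-6*(-4))*(29 - 6*(-4)))/(2*((-6*(-4)))) = -1171241 - (-2540 + 24*(29 + 24))/(2*24) = -1171241 - (-2540 + 24*53)/(2*24) = -1171241 - (-2540 + 1272)/(2*24) = -1171241 - (-1268)/(2*24) = -1171241 - 1*(-317/12) = -1171241 + 317/12 = -14054575/12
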